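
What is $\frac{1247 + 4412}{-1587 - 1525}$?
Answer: $- \frac{5659}{3112} \approx -1.8184$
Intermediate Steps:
$\frac{1247 + 4412}{-1587 - 1525} = \frac{5659}{-3112} = 5659 \left(- \frac{1}{3112}\right) = - \frac{5659}{3112}$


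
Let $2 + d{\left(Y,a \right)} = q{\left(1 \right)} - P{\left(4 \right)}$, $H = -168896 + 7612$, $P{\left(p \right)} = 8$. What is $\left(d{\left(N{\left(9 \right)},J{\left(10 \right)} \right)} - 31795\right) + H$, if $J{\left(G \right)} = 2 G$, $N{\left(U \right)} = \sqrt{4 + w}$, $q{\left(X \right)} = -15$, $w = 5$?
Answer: $-193104$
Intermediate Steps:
$N{\left(U \right)} = 3$ ($N{\left(U \right)} = \sqrt{4 + 5} = \sqrt{9} = 3$)
$H = -161284$
$d{\left(Y,a \right)} = -25$ ($d{\left(Y,a \right)} = -2 - 23 = -25$)
$\left(d{\left(N{\left(9 \right)},J{\left(10 \right)} \right)} - 31795\right) + H = \left(-25 - 31795\right) - 161284 = -31820 - 161284 = -193104$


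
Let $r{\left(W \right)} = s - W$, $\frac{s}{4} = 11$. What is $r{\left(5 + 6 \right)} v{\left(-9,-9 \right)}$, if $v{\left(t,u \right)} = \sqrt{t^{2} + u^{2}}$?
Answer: $297 \sqrt{2} \approx 420.02$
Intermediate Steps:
$s = 44$ ($s = 4 \cdot 11 = 44$)
$r{\left(W \right)} = 44 - W$
$r{\left(5 + 6 \right)} v{\left(-9,-9 \right)} = \left(44 - \left(5 + 6\right)\right) \sqrt{\left(-9\right)^{2} + \left(-9\right)^{2}} = \left(44 - 11\right) \sqrt{81 + 81} = \left(44 - 11\right) \sqrt{162} = 33 \cdot 9 \sqrt{2} = 297 \sqrt{2}$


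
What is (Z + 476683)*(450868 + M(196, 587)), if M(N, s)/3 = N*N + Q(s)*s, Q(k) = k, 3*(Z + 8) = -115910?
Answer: 2102351401645/3 ≈ 7.0078e+11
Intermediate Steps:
Z = -115934/3 (Z = -8 + (⅓)*(-115910) = -8 - 115910/3 = -115934/3 ≈ -38645.)
M(N, s) = 3*N² + 3*s² (M(N, s) = 3*(N*N + s*s) = 3*(N² + s²) = 3*N² + 3*s²)
(Z + 476683)*(450868 + M(196, 587)) = (-115934/3 + 476683)*(450868 + (3*196² + 3*587²)) = 1314115*(450868 + (3*38416 + 3*344569))/3 = 1314115*(450868 + (115248 + 1033707))/3 = 1314115*(450868 + 1148955)/3 = (1314115/3)*1599823 = 2102351401645/3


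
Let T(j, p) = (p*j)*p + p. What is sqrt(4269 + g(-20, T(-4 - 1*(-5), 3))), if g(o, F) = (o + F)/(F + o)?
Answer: sqrt(4270) ≈ 65.345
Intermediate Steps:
T(j, p) = p + j*p**2 (T(j, p) = (j*p)*p + p = j*p**2 + p = p + j*p**2)
g(o, F) = 1 (g(o, F) = (F + o)/(F + o) = 1)
sqrt(4269 + g(-20, T(-4 - 1*(-5), 3))) = sqrt(4269 + 1) = sqrt(4270)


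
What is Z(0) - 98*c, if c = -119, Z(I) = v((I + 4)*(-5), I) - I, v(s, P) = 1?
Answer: 11663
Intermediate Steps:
Z(I) = 1 - I
Z(0) - 98*c = (1 - 1*0) - 98*(-119) = (1 + 0) + 11662 = 1 + 11662 = 11663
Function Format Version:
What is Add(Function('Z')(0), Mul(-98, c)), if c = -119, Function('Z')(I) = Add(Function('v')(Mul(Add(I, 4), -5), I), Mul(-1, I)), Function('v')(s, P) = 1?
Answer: 11663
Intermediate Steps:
Function('Z')(I) = Add(1, Mul(-1, I))
Add(Function('Z')(0), Mul(-98, c)) = Add(Add(1, Mul(-1, 0)), Mul(-98, -119)) = Add(Add(1, 0), 11662) = Add(1, 11662) = 11663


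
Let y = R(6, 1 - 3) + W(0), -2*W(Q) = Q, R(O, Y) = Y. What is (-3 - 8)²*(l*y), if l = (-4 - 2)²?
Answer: -8712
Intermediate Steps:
W(Q) = -Q/2
y = -2 (y = (1 - 3) - ½*0 = -2 + 0 = -2)
l = 36 (l = (-6)² = 36)
(-3 - 8)²*(l*y) = (-3 - 8)²*(36*(-2)) = (-11)²*(-72) = 121*(-72) = -8712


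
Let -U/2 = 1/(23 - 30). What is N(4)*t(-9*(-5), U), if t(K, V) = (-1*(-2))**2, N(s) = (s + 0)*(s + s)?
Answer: 128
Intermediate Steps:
N(s) = 2*s**2 (N(s) = s*(2*s) = 2*s**2)
U = 2/7 (U = -2/(23 - 30) = -2/(-7) = -2*(-1/7) = 2/7 ≈ 0.28571)
t(K, V) = 4 (t(K, V) = 2**2 = 4)
N(4)*t(-9*(-5), U) = (2*4**2)*4 = (2*16)*4 = 32*4 = 128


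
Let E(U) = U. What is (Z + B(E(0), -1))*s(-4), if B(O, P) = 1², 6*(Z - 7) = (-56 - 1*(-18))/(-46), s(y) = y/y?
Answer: 1123/138 ≈ 8.1377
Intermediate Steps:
s(y) = 1
Z = 985/138 (Z = 7 + ((-56 - 1*(-18))/(-46))/6 = 7 + ((-56 + 18)*(-1/46))/6 = 7 + (-38*(-1/46))/6 = 7 + (⅙)*(19/23) = 7 + 19/138 = 985/138 ≈ 7.1377)
B(O, P) = 1
(Z + B(E(0), -1))*s(-4) = (985/138 + 1)*1 = (1123/138)*1 = 1123/138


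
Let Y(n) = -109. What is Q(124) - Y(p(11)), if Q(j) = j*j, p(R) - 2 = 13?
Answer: 15485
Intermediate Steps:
p(R) = 15 (p(R) = 2 + 13 = 15)
Q(j) = j**2
Q(124) - Y(p(11)) = 124**2 - 1*(-109) = 15376 + 109 = 15485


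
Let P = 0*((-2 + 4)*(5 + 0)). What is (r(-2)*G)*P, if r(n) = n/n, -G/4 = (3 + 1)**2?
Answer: 0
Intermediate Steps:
G = -64 (G = -4*(3 + 1)**2 = -4*4**2 = -4*16 = -64)
r(n) = 1
P = 0 (P = 0*(2*5) = 0*10 = 0)
(r(-2)*G)*P = (1*(-64))*0 = -64*0 = 0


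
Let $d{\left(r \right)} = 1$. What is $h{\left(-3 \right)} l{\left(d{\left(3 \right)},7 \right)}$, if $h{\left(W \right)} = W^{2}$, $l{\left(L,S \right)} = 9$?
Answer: $81$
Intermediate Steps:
$h{\left(-3 \right)} l{\left(d{\left(3 \right)},7 \right)} = \left(-3\right)^{2} \cdot 9 = 9 \cdot 9 = 81$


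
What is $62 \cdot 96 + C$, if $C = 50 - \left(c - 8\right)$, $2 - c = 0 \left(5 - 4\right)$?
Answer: $6008$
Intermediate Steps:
$c = 2$ ($c = 2 - 0 \left(5 - 4\right) = 2 - 0 \cdot 1 = 2 - 0 = 2 + 0 = 2$)
$C = 56$ ($C = 50 - \left(2 - 8\right) = 50 - -6 = 50 + 6 = 56$)
$62 \cdot 96 + C = 62 \cdot 96 + 56 = 5952 + 56 = 6008$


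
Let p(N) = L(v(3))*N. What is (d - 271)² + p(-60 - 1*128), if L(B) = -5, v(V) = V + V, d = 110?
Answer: 26861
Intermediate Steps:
v(V) = 2*V
p(N) = -5*N
(d - 271)² + p(-60 - 1*128) = (110 - 271)² - 5*(-60 - 1*128) = (-161)² - 5*(-60 - 128) = 25921 - 5*(-188) = 25921 + 940 = 26861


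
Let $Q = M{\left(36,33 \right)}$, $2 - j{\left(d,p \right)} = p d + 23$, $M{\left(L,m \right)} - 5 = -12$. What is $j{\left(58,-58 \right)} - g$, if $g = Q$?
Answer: $3350$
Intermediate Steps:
$M{\left(L,m \right)} = -7$ ($M{\left(L,m \right)} = 5 - 12 = -7$)
$j{\left(d,p \right)} = -21 - d p$ ($j{\left(d,p \right)} = 2 - \left(p d + 23\right) = 2 - \left(d p + 23\right) = 2 - \left(23 + d p\right) = -21 - d p$)
$Q = -7$
$g = -7$
$j{\left(58,-58 \right)} - g = \left(-21 - 58 \left(-58\right)\right) - -7 = \left(-21 + 3364\right) + 7 = 3343 + 7 = 3350$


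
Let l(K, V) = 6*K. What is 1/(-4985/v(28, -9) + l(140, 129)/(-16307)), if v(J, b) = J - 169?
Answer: 2299287/81171955 ≈ 0.028326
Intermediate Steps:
v(J, b) = -169 + J
1/(-4985/v(28, -9) + l(140, 129)/(-16307)) = 1/(-4985/(-169 + 28) + (6*140)/(-16307)) = 1/(-4985/(-141) + 840*(-1/16307)) = 1/(-4985*(-1/141) - 840/16307) = 1/(4985/141 - 840/16307) = 1/(81171955/2299287) = 2299287/81171955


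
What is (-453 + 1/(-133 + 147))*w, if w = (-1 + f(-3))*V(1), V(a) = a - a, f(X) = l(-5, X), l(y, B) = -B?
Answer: 0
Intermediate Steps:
f(X) = -X
V(a) = 0
w = 0 (w = (-1 - 1*(-3))*0 = (-1 + 3)*0 = 2*0 = 0)
(-453 + 1/(-133 + 147))*w = (-453 + 1/(-133 + 147))*0 = (-453 + 1/14)*0 = -6341/14*0 = 0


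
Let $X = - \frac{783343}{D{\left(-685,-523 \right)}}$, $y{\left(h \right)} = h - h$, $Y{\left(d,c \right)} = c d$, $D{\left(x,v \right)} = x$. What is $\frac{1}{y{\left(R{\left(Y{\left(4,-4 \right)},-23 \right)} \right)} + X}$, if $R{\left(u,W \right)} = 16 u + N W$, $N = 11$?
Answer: $\frac{685}{783343} \approx 0.00087446$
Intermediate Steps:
$R{\left(u,W \right)} = 11 W + 16 u$ ($R{\left(u,W \right)} = 16 u + 11 W = 11 W + 16 u$)
$y{\left(h \right)} = 0$
$X = \frac{783343}{685}$ ($X = - \frac{783343}{-685} = \left(-783343\right) \left(- \frac{1}{685}\right) = \frac{783343}{685} \approx 1143.6$)
$\frac{1}{y{\left(R{\left(Y{\left(4,-4 \right)},-23 \right)} \right)} + X} = \frac{1}{0 + \frac{783343}{685}} = \frac{1}{\frac{783343}{685}} = \frac{685}{783343}$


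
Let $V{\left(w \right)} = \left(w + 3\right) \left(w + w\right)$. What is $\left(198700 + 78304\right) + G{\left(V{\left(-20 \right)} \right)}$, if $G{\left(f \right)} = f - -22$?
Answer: $277706$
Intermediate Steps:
$V{\left(w \right)} = 2 w \left(3 + w\right)$ ($V{\left(w \right)} = \left(3 + w\right) 2 w = 2 w \left(3 + w\right)$)
$G{\left(f \right)} = 22 + f$ ($G{\left(f \right)} = f + 22 = 22 + f$)
$\left(198700 + 78304\right) + G{\left(V{\left(-20 \right)} \right)} = \left(198700 + 78304\right) + \left(22 + 2 \left(-20\right) \left(3 - 20\right)\right) = 277004 + \left(22 + 2 \left(-20\right) \left(-17\right)\right) = 277004 + \left(22 + 680\right) = 277004 + 702 = 277706$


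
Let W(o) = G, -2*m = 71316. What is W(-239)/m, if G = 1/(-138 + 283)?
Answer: -1/5170410 ≈ -1.9341e-7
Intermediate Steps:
m = -35658 (m = -½*71316 = -35658)
G = 1/145 ≈ 0.0068966
W(o) = 1/145
W(-239)/m = (1/145)/(-35658) = (1/145)*(-1/35658) = -1/5170410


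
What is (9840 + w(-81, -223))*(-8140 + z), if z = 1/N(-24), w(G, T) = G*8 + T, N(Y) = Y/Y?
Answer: -72998691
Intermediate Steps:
N(Y) = 1
w(G, T) = T + 8*G (w(G, T) = 8*G + T = T + 8*G)
z = 1 (z = 1/1 = 1)
(9840 + w(-81, -223))*(-8140 + z) = (9840 + (-223 + 8*(-81)))*(-8140 + 1) = (9840 + (-223 - 648))*(-8139) = (9840 - 871)*(-8139) = 8969*(-8139) = -72998691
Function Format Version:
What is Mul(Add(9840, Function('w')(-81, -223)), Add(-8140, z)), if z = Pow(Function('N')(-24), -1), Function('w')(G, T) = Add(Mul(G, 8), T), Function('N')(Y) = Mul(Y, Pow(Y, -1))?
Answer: -72998691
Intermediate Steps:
Function('N')(Y) = 1
Function('w')(G, T) = Add(T, Mul(8, G)) (Function('w')(G, T) = Add(Mul(8, G), T) = Add(T, Mul(8, G)))
z = 1 (z = Pow(1, -1) = 1)
Mul(Add(9840, Function('w')(-81, -223)), Add(-8140, z)) = Mul(Add(9840, Add(-223, Mul(8, -81))), Add(-8140, 1)) = Mul(Add(9840, Add(-223, -648)), -8139) = Mul(Add(9840, -871), -8139) = Mul(8969, -8139) = -72998691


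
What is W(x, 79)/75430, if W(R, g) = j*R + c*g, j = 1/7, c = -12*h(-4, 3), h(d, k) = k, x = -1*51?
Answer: -19959/528010 ≈ -0.037800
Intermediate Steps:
x = -51
c = -36 (c = -12*3 = -36)
j = 1/7 ≈ 0.14286
W(R, g) = -36*g + R/7 (W(R, g) = R/7 - 36*g = -36*g + R/7)
W(x, 79)/75430 = (-36*79 + (1/7)*(-51))/75430 = (-2844 - 51/7)*(1/75430) = -19959/7*1/75430 = -19959/528010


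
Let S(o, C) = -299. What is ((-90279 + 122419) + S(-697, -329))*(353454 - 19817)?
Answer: 10623335717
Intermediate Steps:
((-90279 + 122419) + S(-697, -329))*(353454 - 19817) = ((-90279 + 122419) - 299)*(353454 - 19817) = (32140 - 299)*333637 = 31841*333637 = 10623335717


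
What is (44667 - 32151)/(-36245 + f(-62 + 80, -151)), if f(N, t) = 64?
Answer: -12516/36181 ≈ -0.34593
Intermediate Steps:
(44667 - 32151)/(-36245 + f(-62 + 80, -151)) = (44667 - 32151)/(-36245 + 64) = 12516/(-36181) = 12516*(-1/36181) = -12516/36181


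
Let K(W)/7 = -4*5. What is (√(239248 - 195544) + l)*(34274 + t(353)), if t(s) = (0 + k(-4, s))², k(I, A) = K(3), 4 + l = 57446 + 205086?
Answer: 14143433472 + 323244*√1214 ≈ 1.4155e+10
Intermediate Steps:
K(W) = -140 (K(W) = 7*(-4*5) = 7*(-20) = -140)
l = 262528 (l = -4 + (57446 + 205086) = -4 + 262532 = 262528)
k(I, A) = -140
t(s) = 19600 (t(s) = (0 - 140)² = (-140)² = 19600)
(√(239248 - 195544) + l)*(34274 + t(353)) = (√(239248 - 195544) + 262528)*(34274 + 19600) = (√43704 + 262528)*53874 = (6*√1214 + 262528)*53874 = (262528 + 6*√1214)*53874 = 14143433472 + 323244*√1214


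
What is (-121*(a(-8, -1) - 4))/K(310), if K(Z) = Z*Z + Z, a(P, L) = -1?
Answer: 121/19282 ≈ 0.0062753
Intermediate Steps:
K(Z) = Z + Z**2 (K(Z) = Z**2 + Z = Z + Z**2)
(-121*(a(-8, -1) - 4))/K(310) = (-121*(-1 - 4))/((310*(1 + 310))) = (-121*(-5))/((310*311)) = 605/96410 = 605*(1/96410) = 121/19282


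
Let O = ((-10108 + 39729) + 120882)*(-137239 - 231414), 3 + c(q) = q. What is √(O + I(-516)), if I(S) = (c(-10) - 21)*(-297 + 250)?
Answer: I*√55483380861 ≈ 2.3555e+5*I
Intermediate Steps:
c(q) = -3 + q
I(S) = 1598 (I(S) = ((-3 - 10) - 21)*(-297 + 250) = (-13 - 21)*(-47) = -34*(-47) = 1598)
O = -55483382459 (O = (29621 + 120882)*(-368653) = 150503*(-368653) = -55483382459)
√(O + I(-516)) = √(-55483382459 + 1598) = √(-55483380861) = I*√55483380861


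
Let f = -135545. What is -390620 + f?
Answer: -526165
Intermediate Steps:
-390620 + f = -390620 - 135545 = -526165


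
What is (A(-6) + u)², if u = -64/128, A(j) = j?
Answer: 169/4 ≈ 42.250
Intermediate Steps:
u = -½ (u = -64*1/128 = -½ ≈ -0.50000)
(A(-6) + u)² = (-6 - ½)² = (-13/2)² = 169/4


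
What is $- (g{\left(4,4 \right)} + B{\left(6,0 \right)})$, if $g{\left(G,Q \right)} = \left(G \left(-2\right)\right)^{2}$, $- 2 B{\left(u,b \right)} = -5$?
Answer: $- \frac{133}{2} \approx -66.5$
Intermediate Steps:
$B{\left(u,b \right)} = \frac{5}{2}$ ($B{\left(u,b \right)} = \left(- \frac{1}{2}\right) \left(-5\right) = \frac{5}{2}$)
$g{\left(G,Q \right)} = 4 G^{2}$ ($g{\left(G,Q \right)} = \left(- 2 G\right)^{2} = 4 G^{2}$)
$- (g{\left(4,4 \right)} + B{\left(6,0 \right)}) = - (4 \cdot 4^{2} + \frac{5}{2}) = - (4 \cdot 16 + \frac{5}{2}) = - (64 + \frac{5}{2}) = \left(-1\right) \frac{133}{2} = - \frac{133}{2}$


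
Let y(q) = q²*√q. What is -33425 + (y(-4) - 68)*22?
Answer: -34921 + 704*I ≈ -34921.0 + 704.0*I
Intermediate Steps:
y(q) = q^(5/2)
-33425 + (y(-4) - 68)*22 = -33425 + ((-4)^(5/2) - 68)*22 = -33425 + (32*I - 68)*22 = -33425 + (-68 + 32*I)*22 = -33425 + (-1496 + 704*I) = -34921 + 704*I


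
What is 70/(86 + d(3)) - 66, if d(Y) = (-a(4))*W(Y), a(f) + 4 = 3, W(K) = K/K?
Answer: -5672/87 ≈ -65.195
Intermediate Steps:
W(K) = 1
a(f) = -1 (a(f) = -4 + 3 = -1)
d(Y) = 1 (d(Y) = -1*(-1)*1 = 1*1 = 1)
70/(86 + d(3)) - 66 = 70/(86 + 1) - 66 = 70/87 - 66 = -5672/87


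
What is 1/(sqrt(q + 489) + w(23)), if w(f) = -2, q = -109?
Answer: 1/188 + sqrt(95)/188 ≈ 0.057164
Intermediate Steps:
1/(sqrt(q + 489) + w(23)) = 1/(sqrt(-109 + 489) - 2) = 1/(sqrt(380) - 2) = 1/(2*sqrt(95) - 2) = 1/(-2 + 2*sqrt(95))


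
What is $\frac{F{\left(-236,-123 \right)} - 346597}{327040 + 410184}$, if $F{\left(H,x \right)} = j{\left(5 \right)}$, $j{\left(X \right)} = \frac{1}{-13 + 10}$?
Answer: $- \frac{129974}{276459} \approx -0.47014$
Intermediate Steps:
$j{\left(X \right)} = - \frac{1}{3}$ ($j{\left(X \right)} = \frac{1}{-3} = - \frac{1}{3}$)
$F{\left(H,x \right)} = - \frac{1}{3}$
$\frac{F{\left(-236,-123 \right)} - 346597}{327040 + 410184} = \frac{- \frac{1}{3} - 346597}{327040 + 410184} = - \frac{1039792}{3 \cdot 737224} = \left(- \frac{1039792}{3}\right) \frac{1}{737224} = - \frac{129974}{276459}$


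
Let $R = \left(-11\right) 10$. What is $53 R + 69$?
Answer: $-5761$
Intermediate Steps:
$R = -110$
$53 R + 69 = 53 \left(-110\right) + 69 = -5830 + 69 = -5761$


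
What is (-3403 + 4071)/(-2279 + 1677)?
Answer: -334/301 ≈ -1.1096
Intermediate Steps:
(-3403 + 4071)/(-2279 + 1677) = 668/(-602) = 668*(-1/602) = -334/301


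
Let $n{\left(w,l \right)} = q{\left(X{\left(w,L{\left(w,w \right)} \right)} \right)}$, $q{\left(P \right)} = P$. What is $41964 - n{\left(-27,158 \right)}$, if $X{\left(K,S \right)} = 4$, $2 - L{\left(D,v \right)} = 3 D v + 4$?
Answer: $41960$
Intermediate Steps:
$L{\left(D,v \right)} = -2 - 3 D v$ ($L{\left(D,v \right)} = 2 - \left(3 D v + 4\right) = 2 - \left(4 + 3 D v\right) = -2 - 3 D v$)
$n{\left(w,l \right)} = 4$
$41964 - n{\left(-27,158 \right)} = 41964 - 4 = 41960$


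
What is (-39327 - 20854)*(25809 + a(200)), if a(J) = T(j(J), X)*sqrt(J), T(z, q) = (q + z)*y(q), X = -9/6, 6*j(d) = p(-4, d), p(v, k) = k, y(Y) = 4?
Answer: -1553211429 - 229891420*sqrt(2)/3 ≈ -1.6616e+9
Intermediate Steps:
j(d) = d/6
X = -3/2 (X = -9*1/6 = -3/2 ≈ -1.5000)
T(z, q) = 4*q + 4*z (T(z, q) = (q + z)*4 = 4*q + 4*z)
a(J) = sqrt(J)*(-6 + 2*J/3) (a(J) = (4*(-3/2) + 4*(J/6))*sqrt(J) = (-6 + 2*J/3)*sqrt(J) = sqrt(J)*(-6 + 2*J/3))
(-39327 - 20854)*(25809 + a(200)) = (-39327 - 20854)*(25809 + 2*sqrt(200)*(-9 + 200)/3) = -60181*(25809 + (2/3)*(10*sqrt(2))*191) = -60181*(25809 + 3820*sqrt(2)/3) = -1553211429 - 229891420*sqrt(2)/3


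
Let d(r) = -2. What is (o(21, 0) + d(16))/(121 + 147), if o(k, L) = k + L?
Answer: 19/268 ≈ 0.070896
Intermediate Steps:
o(k, L) = L + k
(o(21, 0) + d(16))/(121 + 147) = ((0 + 21) - 2)/(121 + 147) = (21 - 2)/268 = 19*(1/268) = 19/268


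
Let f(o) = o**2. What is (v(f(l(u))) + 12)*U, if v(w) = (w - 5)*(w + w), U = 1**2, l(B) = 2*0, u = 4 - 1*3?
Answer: 12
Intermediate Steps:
u = 1 (u = 4 - 3 = 1)
l(B) = 0
U = 1
v(w) = 2*w*(-5 + w) (v(w) = (-5 + w)*(2*w) = 2*w*(-5 + w))
(v(f(l(u))) + 12)*U = (2*0**2*(-5 + 0**2) + 12)*1 = (2*0*(-5 + 0) + 12)*1 = (2*0*(-5) + 12)*1 = (0 + 12)*1 = 12*1 = 12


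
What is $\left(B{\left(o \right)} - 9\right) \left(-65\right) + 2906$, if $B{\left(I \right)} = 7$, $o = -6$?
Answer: $3036$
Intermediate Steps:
$\left(B{\left(o \right)} - 9\right) \left(-65\right) + 2906 = \left(7 - 9\right) \left(-65\right) + 2906 = \left(-2\right) \left(-65\right) + 2906 = 130 + 2906 = 3036$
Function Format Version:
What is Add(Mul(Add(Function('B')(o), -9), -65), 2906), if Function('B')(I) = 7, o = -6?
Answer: 3036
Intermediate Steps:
Add(Mul(Add(Function('B')(o), -9), -65), 2906) = Add(Mul(Add(7, -9), -65), 2906) = Add(Mul(-2, -65), 2906) = Add(130, 2906) = 3036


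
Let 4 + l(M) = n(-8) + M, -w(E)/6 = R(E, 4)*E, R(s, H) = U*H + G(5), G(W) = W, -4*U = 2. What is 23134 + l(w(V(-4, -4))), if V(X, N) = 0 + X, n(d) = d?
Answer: 23194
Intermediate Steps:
U = -½ (U = -¼*2 = -½ ≈ -0.50000)
R(s, H) = 5 - H/2 (R(s, H) = -H/2 + 5 = 5 - H/2)
V(X, N) = X
w(E) = -18*E (w(E) = -6*(5 - ½*4)*E = -6*(5 - 2)*E = -18*E)
l(M) = -12 + M (l(M) = -4 + (-8 + M) = -12 + M)
23134 + l(w(V(-4, -4))) = 23134 + (-12 - 18*(-4)) = 23134 + (-12 + 72) = 23134 + 60 = 23194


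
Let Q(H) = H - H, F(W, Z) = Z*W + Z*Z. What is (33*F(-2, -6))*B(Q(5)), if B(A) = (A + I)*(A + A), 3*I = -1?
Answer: 0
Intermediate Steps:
I = -⅓ (I = (⅓)*(-1) = -⅓ ≈ -0.33333)
F(W, Z) = Z² + W*Z (F(W, Z) = W*Z + Z² = Z² + W*Z)
Q(H) = 0
B(A) = 2*A*(-⅓ + A) (B(A) = (A - ⅓)*(A + A) = (-⅓ + A)*(2*A) = 2*A*(-⅓ + A))
(33*F(-2, -6))*B(Q(5)) = (33*(-6*(-2 - 6)))*((⅔)*0*(-1 + 3*0)) = (33*(-6*(-8)))*((⅔)*0*(-1 + 0)) = (33*48)*((⅔)*0*(-1)) = 1584*0 = 0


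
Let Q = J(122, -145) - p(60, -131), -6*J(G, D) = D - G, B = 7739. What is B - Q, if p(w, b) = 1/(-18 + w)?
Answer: 161585/21 ≈ 7694.5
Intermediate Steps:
J(G, D) = -D/6 + G/6 (J(G, D) = -(D - G)/6 = -D/6 + G/6)
Q = 934/21 (Q = (-⅙*(-145) + (⅙)*122) - 1/(-18 + 60) = (145/6 + 61/3) - 1/42 = 89/2 - 1*1/42 = 89/2 - 1/42 = 934/21 ≈ 44.476)
B - Q = 7739 - 1*934/21 = 7739 - 934/21 = 161585/21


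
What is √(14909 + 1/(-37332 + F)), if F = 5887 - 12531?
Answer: 3*√800898464878/21988 ≈ 122.10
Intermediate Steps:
F = -6644
√(14909 + 1/(-37332 + F)) = √(14909 + 1/(-37332 - 6644)) = √(14909 + 1/(-43976)) = √(14909 - 1/43976) = √(655638183/43976) = 3*√800898464878/21988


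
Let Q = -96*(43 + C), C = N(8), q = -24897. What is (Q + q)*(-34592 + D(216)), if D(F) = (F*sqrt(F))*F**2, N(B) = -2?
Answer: 997391136 - 1743421252608*sqrt(6) ≈ -4.2695e+12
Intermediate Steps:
C = -2
D(F) = F**(7/2) (D(F) = F**(3/2)*F**2 = F**(7/2))
Q = -3936 (Q = -96*(43 - 2) = -96*41 = -3936)
(Q + q)*(-34592 + D(216)) = (-3936 - 24897)*(-34592 + 216**(7/2)) = -28833*(-34592 + 60466176*sqrt(6)) = 997391136 - 1743421252608*sqrt(6)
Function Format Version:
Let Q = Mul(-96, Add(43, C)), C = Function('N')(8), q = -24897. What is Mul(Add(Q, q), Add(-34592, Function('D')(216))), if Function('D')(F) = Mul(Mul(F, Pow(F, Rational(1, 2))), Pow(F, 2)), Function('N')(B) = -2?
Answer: Add(997391136, Mul(-1743421252608, Pow(6, Rational(1, 2)))) ≈ -4.2695e+12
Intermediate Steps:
C = -2
Function('D')(F) = Pow(F, Rational(7, 2)) (Function('D')(F) = Mul(Pow(F, Rational(3, 2)), Pow(F, 2)) = Pow(F, Rational(7, 2)))
Q = -3936 (Q = Mul(-96, Add(43, -2)) = Mul(-96, 41) = -3936)
Mul(Add(Q, q), Add(-34592, Function('D')(216))) = Mul(Add(-3936, -24897), Add(-34592, Pow(216, Rational(7, 2)))) = Mul(-28833, Add(-34592, Mul(60466176, Pow(6, Rational(1, 2))))) = Add(997391136, Mul(-1743421252608, Pow(6, Rational(1, 2))))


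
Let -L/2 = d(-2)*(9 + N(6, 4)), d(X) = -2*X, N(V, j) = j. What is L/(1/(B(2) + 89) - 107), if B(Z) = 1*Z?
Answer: 1183/1217 ≈ 0.97206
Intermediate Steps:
B(Z) = Z
L = -104 (L = -2*(-2*(-2))*(9 + 4) = -8*13 = -2*52 = -104)
L/(1/(B(2) + 89) - 107) = -104/(1/(2 + 89) - 107) = -104/(1/91 - 107) = -104/(-9736/91) = -91/9736*(-104) = 1183/1217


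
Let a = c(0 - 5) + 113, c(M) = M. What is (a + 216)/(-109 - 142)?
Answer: -324/251 ≈ -1.2908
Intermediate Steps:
a = 108 (a = (0 - 5) + 113 = -5 + 113 = 108)
(a + 216)/(-109 - 142) = (108 + 216)/(-109 - 142) = 324/(-251) = 324*(-1/251) = -324/251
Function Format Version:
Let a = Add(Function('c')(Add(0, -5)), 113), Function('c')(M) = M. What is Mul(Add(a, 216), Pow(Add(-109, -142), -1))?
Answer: Rational(-324, 251) ≈ -1.2908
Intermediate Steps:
a = 108 (a = Add(Add(0, -5), 113) = Add(-5, 113) = 108)
Mul(Add(a, 216), Pow(Add(-109, -142), -1)) = Mul(Add(108, 216), Pow(Add(-109, -142), -1)) = Mul(324, Pow(-251, -1)) = Mul(324, Rational(-1, 251)) = Rational(-324, 251)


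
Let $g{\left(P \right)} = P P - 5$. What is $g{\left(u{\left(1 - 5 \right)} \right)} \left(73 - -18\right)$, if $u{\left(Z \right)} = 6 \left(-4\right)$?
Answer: $51961$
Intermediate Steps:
$u{\left(Z \right)} = -24$
$g{\left(P \right)} = -5 + P^{2}$ ($g{\left(P \right)} = P^{2} - 5 = -5 + P^{2}$)
$g{\left(u{\left(1 - 5 \right)} \right)} \left(73 - -18\right) = \left(-5 + \left(-24\right)^{2}\right) \left(73 - -18\right) = \left(-5 + 576\right) \left(73 + 18\right) = 571 \cdot 91 = 51961$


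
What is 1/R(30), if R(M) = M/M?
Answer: 1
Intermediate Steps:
R(M) = 1
1/R(30) = 1/1 = 1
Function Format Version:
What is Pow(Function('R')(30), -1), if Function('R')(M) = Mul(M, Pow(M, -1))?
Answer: 1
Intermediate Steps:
Function('R')(M) = 1
Pow(Function('R')(30), -1) = Pow(1, -1) = 1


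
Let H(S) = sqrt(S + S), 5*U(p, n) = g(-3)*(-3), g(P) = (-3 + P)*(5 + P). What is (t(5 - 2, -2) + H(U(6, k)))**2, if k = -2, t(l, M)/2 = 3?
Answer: 252/5 + 72*sqrt(10)/5 ≈ 95.937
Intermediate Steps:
t(l, M) = 6 (t(l, M) = 2*3 = 6)
U(p, n) = 36/5 (U(p, n) = ((-15 + (-3)**2 + 2*(-3))*(-3))/5 = ((-15 + 9 - 6)*(-3))/5 = (-12*(-3))/5 = (1/5)*36 = 36/5)
H(S) = sqrt(2)*sqrt(S) (H(S) = sqrt(2*S) = sqrt(2)*sqrt(S))
(t(5 - 2, -2) + H(U(6, k)))**2 = (6 + sqrt(2)*sqrt(36/5))**2 = (6 + sqrt(2)*(6*sqrt(5)/5))**2 = (6 + 6*sqrt(10)/5)**2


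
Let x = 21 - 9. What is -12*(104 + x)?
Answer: -1392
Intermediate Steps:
x = 12
-12*(104 + x) = -12*(104 + 12) = -12*116 = -1392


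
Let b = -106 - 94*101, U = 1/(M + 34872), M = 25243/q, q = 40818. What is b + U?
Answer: -13664933133582/1423430539 ≈ -9600.0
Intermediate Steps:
M = 25243/40818 ≈ 0.61843
U = 40818/1423430539 (U = 1/(25243/40818 + 34872) = 1/(1423430539/40818) = 40818/1423430539 ≈ 2.8676e-5)
b = -9600 (b = -106 - 9494 = -9600)
b + U = -9600 + 40818/1423430539 = -13664933133582/1423430539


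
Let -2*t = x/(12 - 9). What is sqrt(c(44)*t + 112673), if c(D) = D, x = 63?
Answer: 101*sqrt(11) ≈ 334.98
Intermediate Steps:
t = -21/2 (t = -63/(2*(12 - 9)) = -63/(2*3) = -1/2*21 = -21/2 ≈ -10.500)
sqrt(c(44)*t + 112673) = sqrt(44*(-21/2) + 112673) = sqrt(-462 + 112673) = sqrt(112211) = 101*sqrt(11)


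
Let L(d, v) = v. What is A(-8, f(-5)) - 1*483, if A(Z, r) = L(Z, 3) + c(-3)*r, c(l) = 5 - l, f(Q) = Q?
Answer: -520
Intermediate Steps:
A(Z, r) = 3 + 8*r (A(Z, r) = 3 + (5 - 1*(-3))*r = 3 + (5 + 3)*r = 3 + 8*r)
A(-8, f(-5)) - 1*483 = (3 + 8*(-5)) - 1*483 = (3 - 40) - 483 = -37 - 483 = -520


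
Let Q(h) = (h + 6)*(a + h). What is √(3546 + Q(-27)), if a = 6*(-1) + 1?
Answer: √4218 ≈ 64.946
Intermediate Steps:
a = -5 (a = -6 + 1 = -5)
Q(h) = (-5 + h)*(6 + h) (Q(h) = (h + 6)*(-5 + h) = (6 + h)*(-5 + h) = (-5 + h)*(6 + h))
√(3546 + Q(-27)) = √(3546 + (-30 - 27 + (-27)²)) = √(3546 + (-30 - 27 + 729)) = √(3546 + 672) = √4218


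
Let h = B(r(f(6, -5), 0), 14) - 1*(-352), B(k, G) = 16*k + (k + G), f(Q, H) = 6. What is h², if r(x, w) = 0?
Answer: 133956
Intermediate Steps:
B(k, G) = G + 17*k (B(k, G) = 16*k + (G + k) = G + 17*k)
h = 366 (h = (14 + 17*0) - 1*(-352) = (14 + 0) + 352 = 14 + 352 = 366)
h² = 366² = 133956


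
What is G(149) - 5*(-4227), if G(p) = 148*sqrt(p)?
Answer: 21135 + 148*sqrt(149) ≈ 22942.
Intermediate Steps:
G(149) - 5*(-4227) = 148*sqrt(149) - 5*(-4227) = 148*sqrt(149) - 1*(-21135) = 148*sqrt(149) + 21135 = 21135 + 148*sqrt(149)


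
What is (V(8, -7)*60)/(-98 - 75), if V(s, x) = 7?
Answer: -420/173 ≈ -2.4277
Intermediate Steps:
(V(8, -7)*60)/(-98 - 75) = (7*60)/(-98 - 75) = 420/(-173) = 420*(-1/173) = -420/173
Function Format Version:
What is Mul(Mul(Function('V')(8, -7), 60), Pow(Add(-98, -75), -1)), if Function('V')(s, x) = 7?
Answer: Rational(-420, 173) ≈ -2.4277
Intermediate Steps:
Mul(Mul(Function('V')(8, -7), 60), Pow(Add(-98, -75), -1)) = Mul(Mul(7, 60), Pow(Add(-98, -75), -1)) = Mul(420, Pow(-173, -1)) = Mul(420, Rational(-1, 173)) = Rational(-420, 173)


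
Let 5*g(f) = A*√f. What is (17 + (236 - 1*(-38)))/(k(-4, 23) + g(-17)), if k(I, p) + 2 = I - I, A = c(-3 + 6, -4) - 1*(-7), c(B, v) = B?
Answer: -97/12 - 97*I*√17/12 ≈ -8.0833 - 33.328*I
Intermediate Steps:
A = 10 (A = (-3 + 6) - 1*(-7) = 3 + 7 = 10)
k(I, p) = -2 (k(I, p) = -2 + (I - I) = -2 + 0 = -2)
g(f) = 2*√f (g(f) = (10*√f)/5 = 2*√f)
(17 + (236 - 1*(-38)))/(k(-4, 23) + g(-17)) = (17 + (236 - 1*(-38)))/(-2 + 2*√(-17)) = (17 + (236 + 38))/(-2 + 2*(I*√17)) = (17 + 274)/(-2 + 2*I*√17) = 291/(-2 + 2*I*√17)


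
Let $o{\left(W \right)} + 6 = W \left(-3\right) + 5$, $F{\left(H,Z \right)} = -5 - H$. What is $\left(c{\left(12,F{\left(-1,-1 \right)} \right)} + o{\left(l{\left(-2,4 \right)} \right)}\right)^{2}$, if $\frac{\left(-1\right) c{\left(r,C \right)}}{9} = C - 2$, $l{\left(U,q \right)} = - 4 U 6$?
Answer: $8281$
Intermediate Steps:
$l{\left(U,q \right)} = - 24 U$
$o{\left(W \right)} = -1 - 3 W$ ($o{\left(W \right)} = -6 + \left(W \left(-3\right) + 5\right) = -6 - \left(-5 + 3 W\right) = -1 - 3 W$)
$c{\left(r,C \right)} = 18 - 9 C$ ($c{\left(r,C \right)} = - 9 \left(C - 2\right) = - 9 \left(-2 + C\right) = 18 - 9 C$)
$\left(c{\left(12,F{\left(-1,-1 \right)} \right)} + o{\left(l{\left(-2,4 \right)} \right)}\right)^{2} = \left(\left(18 - 9 \left(-5 - -1\right)\right) - \left(1 + 3 \left(\left(-24\right) \left(-2\right)\right)\right)\right)^{2} = \left(\left(18 - 9 \left(-5 + 1\right)\right) - 145\right)^{2} = \left(\left(18 - -36\right) - 145\right)^{2} = \left(\left(18 + 36\right) - 145\right)^{2} = \left(54 - 145\right)^{2} = \left(-91\right)^{2} = 8281$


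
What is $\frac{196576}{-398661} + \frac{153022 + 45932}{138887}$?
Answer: $\frac{7430478526}{7909832901} \approx 0.9394$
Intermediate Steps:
$\frac{196576}{-398661} + \frac{153022 + 45932}{138887} = 196576 \left(- \frac{1}{398661}\right) + 198954 \cdot \frac{1}{138887} = - \frac{196576}{398661} + \frac{28422}{19841} = \frac{7430478526}{7909832901}$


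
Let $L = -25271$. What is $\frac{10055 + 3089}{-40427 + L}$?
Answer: $- \frac{6572}{32849} \approx -0.20007$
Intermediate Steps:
$\frac{10055 + 3089}{-40427 + L} = \frac{10055 + 3089}{-40427 - 25271} = \frac{13144}{-65698} = 13144 \left(- \frac{1}{65698}\right) = - \frac{6572}{32849}$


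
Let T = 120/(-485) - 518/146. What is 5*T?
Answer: -134375/7081 ≈ -18.977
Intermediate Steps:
T = -26875/7081 (T = 120*(-1/485) - 518*1/146 = -24/97 - 259/73 = -26875/7081 ≈ -3.7954)
5*T = 5*(-26875/7081) = -134375/7081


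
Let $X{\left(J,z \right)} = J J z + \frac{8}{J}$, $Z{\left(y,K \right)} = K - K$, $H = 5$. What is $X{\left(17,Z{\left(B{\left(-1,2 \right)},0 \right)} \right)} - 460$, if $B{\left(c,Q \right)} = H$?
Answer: $- \frac{7812}{17} \approx -459.53$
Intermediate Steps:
$B{\left(c,Q \right)} = 5$
$Z{\left(y,K \right)} = 0$
$X{\left(J,z \right)} = \frac{8}{J} + z J^{2}$ ($X{\left(J,z \right)} = J^{2} z + \frac{8}{J} = z J^{2} + \frac{8}{J} = \frac{8}{J} + z J^{2}$)
$X{\left(17,Z{\left(B{\left(-1,2 \right)},0 \right)} \right)} - 460 = \frac{8 + 0 \cdot 17^{3}}{17} - 460 = \frac{8 + 0 \cdot 4913}{17} - 460 = \frac{8 + 0}{17} - 460 = \frac{1}{17} \cdot 8 - 460 = \frac{8}{17} - 460 = - \frac{7812}{17}$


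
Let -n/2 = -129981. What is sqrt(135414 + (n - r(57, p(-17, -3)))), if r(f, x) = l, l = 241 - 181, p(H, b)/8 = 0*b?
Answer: 6*sqrt(10981) ≈ 628.74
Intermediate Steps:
n = 259962 (n = -2*(-129981) = 259962)
p(H, b) = 0 (p(H, b) = 8*(0*b) = 8*0 = 0)
l = 60
r(f, x) = 60
sqrt(135414 + (n - r(57, p(-17, -3)))) = sqrt(135414 + (259962 - 1*60)) = sqrt(135414 + (259962 - 60)) = sqrt(135414 + 259902) = sqrt(395316) = 6*sqrt(10981)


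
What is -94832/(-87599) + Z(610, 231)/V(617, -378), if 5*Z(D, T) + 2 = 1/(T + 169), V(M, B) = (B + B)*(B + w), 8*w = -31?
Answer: 1165009630817/1076153715000 ≈ 1.0826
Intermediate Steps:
w = -31/8 (w = (1/8)*(-31) = -31/8 ≈ -3.8750)
V(M, B) = 2*B*(-31/8 + B) (V(M, B) = (B + B)*(B - 31/8) = (2*B)*(-31/8 + B) = 2*B*(-31/8 + B))
Z(D, T) = -2/5 + 1/(5*(169 + T)) (Z(D, T) = -2/5 + 1/(5*(T + 169)) = -2/5 + 1/(5*(169 + T)))
-94832/(-87599) + Z(610, 231)/V(617, -378) = -94832/(-87599) + ((-337 - 2*231)/(5*(169 + 231)))/(((1/4)*(-378)*(-31 + 8*(-378)))) = -94832*(-1/87599) + ((1/5)*(-337 - 462)/400)/(((1/4)*(-378)*(-31 - 3024))) = 94832/87599 + ((1/5)*(1/400)*(-799))/(((1/4)*(-378)*(-3055))) = 94832/87599 - 799/(2000*577395/2) = 94832/87599 - 799/2000*2/577395 = 94832/87599 - 17/12285000 = 1165009630817/1076153715000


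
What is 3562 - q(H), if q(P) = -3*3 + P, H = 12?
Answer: 3559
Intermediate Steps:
q(P) = -9 + P
3562 - q(H) = 3562 - (-9 + 12) = 3562 - 1*3 = 3562 - 3 = 3559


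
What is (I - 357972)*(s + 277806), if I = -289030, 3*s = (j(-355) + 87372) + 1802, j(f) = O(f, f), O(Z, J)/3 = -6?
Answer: -596907223148/3 ≈ -1.9897e+11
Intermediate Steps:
O(Z, J) = -18 (O(Z, J) = 3*(-6) = -18)
j(f) = -18
s = 89156/3 (s = ((-18 + 87372) + 1802)/3 = (87354 + 1802)/3 = (1/3)*89156 = 89156/3 ≈ 29719.)
(I - 357972)*(s + 277806) = (-289030 - 357972)*(89156/3 + 277806) = -647002*922574/3 = -596907223148/3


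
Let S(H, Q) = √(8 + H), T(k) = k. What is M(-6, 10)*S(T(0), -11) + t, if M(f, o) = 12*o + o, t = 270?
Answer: 270 + 260*√2 ≈ 637.70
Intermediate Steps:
M(f, o) = 13*o
M(-6, 10)*S(T(0), -11) + t = (13*10)*√(8 + 0) + 270 = 130*√8 + 270 = 130*(2*√2) + 270 = 260*√2 + 270 = 270 + 260*√2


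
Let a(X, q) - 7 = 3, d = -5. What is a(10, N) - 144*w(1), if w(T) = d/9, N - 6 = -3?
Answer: 90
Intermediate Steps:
N = 3 (N = 6 - 3 = 3)
w(T) = -5/9
a(X, q) = 10 (a(X, q) = 7 + 3 = 10)
a(10, N) - 144*w(1) = 10 - 144*(-5/9) = 10 + 80 = 90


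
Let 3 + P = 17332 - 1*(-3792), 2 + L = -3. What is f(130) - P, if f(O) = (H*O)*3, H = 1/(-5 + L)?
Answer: -21160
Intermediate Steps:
L = -5 (L = -2 - 3 = -5)
P = 21121 (P = -3 + (17332 - 1*(-3792)) = -3 + (17332 + 3792) = -3 + 21124 = 21121)
H = -1/10 (H = 1/(-5 - 5) = 1/(-10) = -1/10 ≈ -0.10000)
f(O) = -3*O/10 (f(O) = -O/10*3 = -3*O/10)
f(130) - P = -3/10*130 - 1*21121 = -39 - 21121 = -21160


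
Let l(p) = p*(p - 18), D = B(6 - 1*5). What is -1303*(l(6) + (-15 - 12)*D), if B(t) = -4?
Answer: -46908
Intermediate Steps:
D = -4
l(p) = p*(-18 + p)
-1303*(l(6) + (-15 - 12)*D) = -1303*(6*(-18 + 6) + (-15 - 12)*(-4)) = -1303*(6*(-12) - 27*(-4)) = -1303*(-72 + 108) = -1303*36 = -46908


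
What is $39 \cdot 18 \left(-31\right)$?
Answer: $-21762$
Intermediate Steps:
$39 \cdot 18 \left(-31\right) = 702 \left(-31\right) = -21762$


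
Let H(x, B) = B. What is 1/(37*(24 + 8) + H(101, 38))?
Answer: 1/1222 ≈ 0.00081833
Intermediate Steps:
1/(37*(24 + 8) + H(101, 38)) = 1/(37*(24 + 8) + 38) = 1/(37*32 + 38) = 1/(1184 + 38) = 1/1222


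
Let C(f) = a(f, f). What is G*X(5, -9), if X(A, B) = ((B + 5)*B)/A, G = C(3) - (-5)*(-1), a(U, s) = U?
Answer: -72/5 ≈ -14.400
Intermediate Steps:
C(f) = f
G = -2 (G = 3 - (-5)*(-1) = 3 - 1*5 = 3 - 5 = -2)
X(A, B) = B*(5 + B)/A (X(A, B) = ((5 + B)*B)/A = (B*(5 + B))/A = B*(5 + B)/A)
G*X(5, -9) = -(-18)*(5 - 9)/5 = -(-18)*(-4)/5 = -2*36/5 = -72/5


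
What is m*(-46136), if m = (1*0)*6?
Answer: 0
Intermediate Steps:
m = 0 (m = 0*6 = 0)
m*(-46136) = 0*(-46136) = 0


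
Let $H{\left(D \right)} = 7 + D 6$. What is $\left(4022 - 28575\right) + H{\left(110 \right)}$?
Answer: $-23886$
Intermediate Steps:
$H{\left(D \right)} = 7 + 6 D$
$\left(4022 - 28575\right) + H{\left(110 \right)} = \left(4022 - 28575\right) + \left(7 + 6 \cdot 110\right) = -24553 + \left(7 + 660\right) = -24553 + 667 = -23886$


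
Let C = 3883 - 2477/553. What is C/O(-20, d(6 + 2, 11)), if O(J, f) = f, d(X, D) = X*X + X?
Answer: 1072411/19908 ≈ 53.868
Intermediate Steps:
d(X, D) = X + X² (d(X, D) = X² + X = X + X²)
C = 2144822/553 (C = 3883 - 2477/553 = 2144822/553 ≈ 3878.5)
C/O(-20, d(6 + 2, 11)) = 2144822/(553*(((6 + 2)*(1 + (6 + 2))))) = 2144822/(553*((8*(1 + 8)))) = 2144822/(553*((8*9))) = (2144822/553)/72 = (2144822/553)*(1/72) = 1072411/19908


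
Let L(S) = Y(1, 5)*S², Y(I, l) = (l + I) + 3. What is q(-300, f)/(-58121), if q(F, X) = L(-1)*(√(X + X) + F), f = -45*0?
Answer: 2700/58121 ≈ 0.046455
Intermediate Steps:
f = 0
Y(I, l) = 3 + I + l (Y(I, l) = (I + l) + 3 = 3 + I + l)
L(S) = 9*S² (L(S) = (3 + 1 + 5)*S² = 9*S²)
q(F, X) = 9*F + 9*√2*√X (q(F, X) = (9*(-1)²)*(√(X + X) + F) = (9*1)*(√(2*X) + F) = 9*(√2*√X + F) = 9*(F + √2*√X) = 9*F + 9*√2*√X)
q(-300, f)/(-58121) = (9*(-300) + 9*√2*√0)/(-58121) = (-2700 + 9*√2*0)*(-1/58121) = (-2700 + 0)*(-1/58121) = -2700*(-1/58121) = 2700/58121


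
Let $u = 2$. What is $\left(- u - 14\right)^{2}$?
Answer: $256$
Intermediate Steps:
$\left(- u - 14\right)^{2} = \left(\left(-1\right) 2 - 14\right)^{2} = \left(-2 - 14\right)^{2} = \left(-16\right)^{2} = 256$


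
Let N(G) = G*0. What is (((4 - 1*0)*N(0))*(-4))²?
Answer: 0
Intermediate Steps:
N(G) = 0
(((4 - 1*0)*N(0))*(-4))² = (((4 - 1*0)*0)*(-4))² = (((4 + 0)*0)*(-4))² = ((4*0)*(-4))² = (0*(-4))² = 0² = 0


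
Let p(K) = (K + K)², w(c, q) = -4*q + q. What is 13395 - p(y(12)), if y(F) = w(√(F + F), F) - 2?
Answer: 7619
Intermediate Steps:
w(c, q) = -3*q
y(F) = -2 - 3*F (y(F) = -3*F - 2 = -2 - 3*F)
p(K) = 4*K² (p(K) = (2*K)² = 4*K²)
13395 - p(y(12)) = 13395 - 4*(-2 - 3*12)² = 13395 - 4*(-2 - 36)² = 13395 - 4*(-38)² = 13395 - 4*1444 = 13395 - 1*5776 = 13395 - 5776 = 7619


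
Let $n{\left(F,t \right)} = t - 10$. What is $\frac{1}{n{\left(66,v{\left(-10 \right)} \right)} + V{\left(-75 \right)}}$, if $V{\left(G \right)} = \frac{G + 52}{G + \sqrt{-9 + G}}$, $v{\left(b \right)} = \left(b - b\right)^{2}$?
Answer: $- \frac{55365}{536929} - \frac{46 i \sqrt{21}}{536929} \approx -0.10311 - 0.0003926 i$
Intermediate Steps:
$v{\left(b \right)} = 0$ ($v{\left(b \right)} = 0^{2} = 0$)
$n{\left(F,t \right)} = -10 + t$
$V{\left(G \right)} = \frac{52 + G}{G + \sqrt{-9 + G}}$
$\frac{1}{n{\left(66,v{\left(-10 \right)} \right)} + V{\left(-75 \right)}} = \frac{1}{\left(-10 + 0\right) + \frac{52 - 75}{-75 + \sqrt{-9 - 75}}} = \frac{1}{-10 + \frac{1}{-75 + \sqrt{-84}} \left(-23\right)} = \frac{1}{-10 + \frac{1}{-75 + 2 i \sqrt{21}} \left(-23\right)} = \frac{1}{-10 - \frac{23}{-75 + 2 i \sqrt{21}}}$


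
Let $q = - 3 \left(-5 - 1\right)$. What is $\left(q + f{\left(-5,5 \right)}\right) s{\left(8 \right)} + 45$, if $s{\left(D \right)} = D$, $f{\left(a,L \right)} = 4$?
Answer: $221$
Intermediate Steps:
$q = 18$ ($q = \left(-3\right) \left(-6\right) = 18$)
$\left(q + f{\left(-5,5 \right)}\right) s{\left(8 \right)} + 45 = \left(18 + 4\right) 8 + 45 = 22 \cdot 8 + 45 = 176 + 45 = 221$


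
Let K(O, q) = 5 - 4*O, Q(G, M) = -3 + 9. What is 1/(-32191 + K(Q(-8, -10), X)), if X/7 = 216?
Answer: -1/32210 ≈ -3.1046e-5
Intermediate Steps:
X = 1512 (X = 7*216 = 1512)
Q(G, M) = 6
1/(-32191 + K(Q(-8, -10), X)) = 1/(-32191 + (5 - 4*6)) = 1/(-32191 + (5 - 24)) = 1/(-32191 - 19) = 1/(-32210) = -1/32210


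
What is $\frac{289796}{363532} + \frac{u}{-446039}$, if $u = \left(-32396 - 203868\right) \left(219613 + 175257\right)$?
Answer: $\frac{652217803444227}{3118258649} \approx 2.0916 \cdot 10^{5}$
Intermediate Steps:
$u = -93293565680$ ($u = \left(-236264\right) 394870 = -93293565680$)
$\frac{289796}{363532} + \frac{u}{-446039} = \frac{289796}{363532} - \frac{93293565680}{-446039} = 289796 \cdot \frac{1}{363532} - - \frac{93293565680}{446039} = \frac{5573}{6991} + \frac{93293565680}{446039} = \frac{652217803444227}{3118258649}$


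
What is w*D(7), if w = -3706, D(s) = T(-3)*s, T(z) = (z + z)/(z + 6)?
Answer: 51884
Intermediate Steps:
T(z) = 2*z/(6 + z) (T(z) = (2*z)/(6 + z) = 2*z/(6 + z))
D(s) = -2*s (D(s) = (2*(-3)/(6 - 3))*s = (2*(-3)/3)*s = (2*(-3)*(⅓))*s = -2*s)
w*D(7) = -(-7412)*7 = -3706*(-14) = 51884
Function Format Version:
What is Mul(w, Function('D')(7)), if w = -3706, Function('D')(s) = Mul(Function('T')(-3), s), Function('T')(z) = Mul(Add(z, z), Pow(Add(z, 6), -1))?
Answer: 51884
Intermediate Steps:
Function('T')(z) = Mul(2, z, Pow(Add(6, z), -1)) (Function('T')(z) = Mul(Mul(2, z), Pow(Add(6, z), -1)) = Mul(2, z, Pow(Add(6, z), -1)))
Function('D')(s) = Mul(-2, s) (Function('D')(s) = Mul(Mul(2, -3, Pow(Add(6, -3), -1)), s) = Mul(Mul(2, -3, Pow(3, -1)), s) = Mul(Mul(2, -3, Rational(1, 3)), s) = Mul(-2, s))
Mul(w, Function('D')(7)) = Mul(-3706, Mul(-2, 7)) = Mul(-3706, -14) = 51884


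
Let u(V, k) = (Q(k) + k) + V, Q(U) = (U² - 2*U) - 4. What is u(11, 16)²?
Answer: 61009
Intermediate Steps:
Q(U) = -4 + U² - 2*U
u(V, k) = -4 + V + k² - k (u(V, k) = ((-4 + k² - 2*k) + k) + V = (-4 + k² - k) + V = -4 + V + k² - k)
u(11, 16)² = (-4 + 11 + 16² - 1*16)² = (-4 + 11 + 256 - 16)² = 247² = 61009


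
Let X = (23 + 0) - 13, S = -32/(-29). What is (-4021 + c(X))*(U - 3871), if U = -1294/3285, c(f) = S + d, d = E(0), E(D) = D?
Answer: 164730153137/10585 ≈ 1.5563e+7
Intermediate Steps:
S = 32/29 (S = -32*(-1/29) = 32/29 ≈ 1.1034)
d = 0
X = 10 (X = 23 - 13 = 10)
c(f) = 32/29 (c(f) = 32/29 + 0 = 32/29)
U = -1294/3285 (U = -1294*1/3285 = -1294/3285 ≈ -0.39391)
(-4021 + c(X))*(U - 3871) = (-4021 + 32/29)*(-1294/3285 - 3871) = -116577/29*(-12717529/3285) = 164730153137/10585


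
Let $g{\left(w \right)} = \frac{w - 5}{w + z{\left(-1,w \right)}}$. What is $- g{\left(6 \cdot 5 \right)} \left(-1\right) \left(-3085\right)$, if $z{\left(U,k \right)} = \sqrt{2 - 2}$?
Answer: $- \frac{15425}{6} \approx -2570.8$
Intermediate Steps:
$z{\left(U,k \right)} = 0$ ($z{\left(U,k \right)} = \sqrt{0} = 0$)
$g{\left(w \right)} = \frac{-5 + w}{w}$ ($g{\left(w \right)} = \frac{w - 5}{w + 0} = \frac{-5 + w}{w}$)
$- g{\left(6 \cdot 5 \right)} \left(-1\right) \left(-3085\right) = - \frac{-5 + 6 \cdot 5}{6 \cdot 5} \left(-1\right) \left(-3085\right) = - \frac{-5 + 30}{30} \left(-1\right) \left(-3085\right) = - \frac{1}{30} \cdot 25 \left(-1\right) \left(-3085\right) = - \frac{5}{6} \left(-1\right) \left(-3085\right) = - \frac{\left(-5\right) \left(-3085\right)}{6} = \left(-1\right) \frac{15425}{6} = - \frac{15425}{6}$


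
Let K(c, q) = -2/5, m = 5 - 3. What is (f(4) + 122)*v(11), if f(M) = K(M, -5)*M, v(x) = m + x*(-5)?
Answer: -31906/5 ≈ -6381.2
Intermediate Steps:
m = 2
K(c, q) = -⅖ (K(c, q) = -2*⅕ = -⅖)
v(x) = 2 - 5*x (v(x) = 2 + x*(-5) = 2 - 5*x)
f(M) = -2*M/5
(f(4) + 122)*v(11) = (-⅖*4 + 122)*(2 - 5*11) = (-8/5 + 122)*(2 - 55) = (602/5)*(-53) = -31906/5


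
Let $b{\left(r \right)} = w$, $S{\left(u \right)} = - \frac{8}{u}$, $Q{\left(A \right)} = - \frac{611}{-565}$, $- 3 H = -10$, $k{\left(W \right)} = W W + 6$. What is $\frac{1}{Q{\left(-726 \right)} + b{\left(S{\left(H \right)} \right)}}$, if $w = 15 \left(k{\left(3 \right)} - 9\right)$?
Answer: $\frac{565}{51461} \approx 0.010979$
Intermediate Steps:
$k{\left(W \right)} = 6 + W^{2}$ ($k{\left(W \right)} = W^{2} + 6 = 6 + W^{2}$)
$H = \frac{10}{3}$ ($H = \left(- \frac{1}{3}\right) \left(-10\right) = \frac{10}{3} \approx 3.3333$)
$Q{\left(A \right)} = \frac{611}{565}$ ($Q{\left(A \right)} = \left(-611\right) \left(- \frac{1}{565}\right) = \frac{611}{565}$)
$w = 90$ ($w = 15 \left(\left(6 + 3^{2}\right) - 9\right) = 15 \left(\left(6 + 9\right) - 9\right) = 15 \left(15 - 9\right) = 15 \cdot 6 = 90$)
$b{\left(r \right)} = 90$
$\frac{1}{Q{\left(-726 \right)} + b{\left(S{\left(H \right)} \right)}} = \frac{1}{\frac{611}{565} + 90} = \frac{1}{\frac{51461}{565}} = \frac{565}{51461}$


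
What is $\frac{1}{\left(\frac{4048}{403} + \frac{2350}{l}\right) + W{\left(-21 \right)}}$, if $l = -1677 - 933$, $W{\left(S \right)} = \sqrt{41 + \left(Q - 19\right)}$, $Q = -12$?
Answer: $\frac{101167428609}{814468848439} - \frac{11063463489 \sqrt{10}}{814468848439} \approx 0.081257$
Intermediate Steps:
$W{\left(S \right)} = \sqrt{10}$ ($W{\left(S \right)} = \sqrt{41 - 31} = \sqrt{10}$)
$l = -2610$
$\frac{1}{\left(\frac{4048}{403} + \frac{2350}{l}\right) + W{\left(-21 \right)}} = \frac{1}{\left(\frac{4048}{403} + \frac{2350}{-2610}\right) + \sqrt{10}} = \frac{1}{\left(4048 \cdot \frac{1}{403} + 2350 \left(- \frac{1}{2610}\right)\right) + \sqrt{10}} = \frac{1}{\left(\frac{4048}{403} - \frac{235}{261}\right) + \sqrt{10}} = \frac{1}{\frac{961823}{105183} + \sqrt{10}}$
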